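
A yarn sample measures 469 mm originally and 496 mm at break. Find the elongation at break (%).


Formula: Elongation (%) = ((L_break - L0) / L0) * 100
Step 1: Extension = 496 - 469 = 27 mm
Step 2: Elongation = (27 / 469) * 100
Step 3: Elongation = 0.057569 * 100 = 5.7569% ≈ 5.8%

5.8%


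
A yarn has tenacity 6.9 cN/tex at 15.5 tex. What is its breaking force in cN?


Formula: Breaking force = Tenacity * Linear density
F = 6.9 cN/tex * 15.5 tex
F = 106.95 cN

106.95 cN


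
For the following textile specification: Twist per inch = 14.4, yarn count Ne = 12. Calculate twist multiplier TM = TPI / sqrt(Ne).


Formula: TM = TPI / sqrt(Ne)
Step 1: sqrt(Ne) = sqrt(12) = 3.4641
Step 2: TM = 14.4 / 3.4641 = 4.16

4.16 TM


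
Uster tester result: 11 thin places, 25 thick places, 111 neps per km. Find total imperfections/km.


Formula: Total = thin places + thick places + neps
Total = 11 + 25 + 111
Total = 147 imperfections/km

147 imperfections/km


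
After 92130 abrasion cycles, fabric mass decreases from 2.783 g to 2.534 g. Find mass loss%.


Formula: Mass loss% = ((m_before - m_after) / m_before) * 100
Step 1: Mass loss = 2.783 - 2.534 = 0.249 g
Step 2: Ratio = 0.249 / 2.783 = 0.0894718
Step 3: Mass loss% = 0.0894718 * 100 = 8.94718% ≈ 8.95%

8.95%


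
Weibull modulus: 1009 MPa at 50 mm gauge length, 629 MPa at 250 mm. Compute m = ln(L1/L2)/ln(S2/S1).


Formula: m = ln(L1/L2) / ln(S2/S1)
Step 1: ln(L1/L2) = ln(50/250) = -1.60944
Step 2: S2/S1 = 629/1009 = 0.62339
Step 3: ln(S2/S1) = ln(0.62339) = -0.47258
Step 4: m = -1.60944 / -0.47258 = 3.41

3.41 (Weibull m)


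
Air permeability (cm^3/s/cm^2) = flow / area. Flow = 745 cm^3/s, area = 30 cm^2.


Formula: Air Permeability = Airflow / Test Area
AP = 745 cm^3/s / 30 cm^2
AP = 24.8 cm^3/s/cm^2

24.8 cm^3/s/cm^2


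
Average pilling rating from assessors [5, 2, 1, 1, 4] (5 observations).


Formula: Mean = sum / count
Sum = 5 + 2 + 1 + 1 + 4 = 13
Mean = 13 / 5 = 2.6

2.6


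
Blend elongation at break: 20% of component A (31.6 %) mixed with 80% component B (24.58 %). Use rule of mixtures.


Formula: Blend property = (fraction_A * property_A) + (fraction_B * property_B)
Step 1: Contribution A = 20/100 * 31.6 % = 6.32 %
Step 2: Contribution B = 80/100 * 24.58 % = 19.664 %
Step 3: Blend elongation at break = 6.32 + 19.664 = 25.984 %

25.984 %


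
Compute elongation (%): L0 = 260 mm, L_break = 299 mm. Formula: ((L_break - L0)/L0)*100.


Formula: Elongation (%) = ((L_break - L0) / L0) * 100
Step 1: Extension = 299 - 260 = 39 mm
Step 2: Elongation = (39 / 260) * 100
Step 3: Elongation = 0.15 * 100 = 15.0%

15.0%


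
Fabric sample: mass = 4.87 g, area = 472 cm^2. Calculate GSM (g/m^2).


Formula: GSM = mass_g / area_m2
Step 1: Convert area: 472 cm^2 = 472 / 10000 = 0.0472 m^2
Step 2: GSM = 4.87 g / 0.0472 m^2 = 103.2 g/m^2

103.2 g/m^2


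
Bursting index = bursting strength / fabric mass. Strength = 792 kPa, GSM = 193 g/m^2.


Formula: Bursting Index = Bursting Strength / Fabric GSM
BI = 792 kPa / 193 g/m^2
BI = 4.104 kPa/(g/m^2)

4.104 kPa/(g/m^2)


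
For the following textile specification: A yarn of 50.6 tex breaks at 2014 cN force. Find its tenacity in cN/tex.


Formula: Tenacity = Breaking force / Linear density
Tenacity = 2014 cN / 50.6 tex
Tenacity = 39.80 cN/tex

39.80 cN/tex


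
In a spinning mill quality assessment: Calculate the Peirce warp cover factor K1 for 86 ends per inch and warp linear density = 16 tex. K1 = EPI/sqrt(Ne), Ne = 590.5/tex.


Formula: K1 = EPI / sqrt(Ne), with Ne = 590.5 / tex_warp
Step 1: Ne = 590.5 / 16 = 36.906
Step 2: sqrt(Ne) = sqrt(36.906) = 6.075
Step 3: K1 = 86 / 6.075 = 14.2

14.2


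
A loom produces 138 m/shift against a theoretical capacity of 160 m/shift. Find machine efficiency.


Formula: Efficiency% = (Actual output / Theoretical output) * 100
Efficiency% = (138 / 160) * 100
Efficiency% = 0.8625 * 100 = 86.25% ≈ 86.3%

86.3%


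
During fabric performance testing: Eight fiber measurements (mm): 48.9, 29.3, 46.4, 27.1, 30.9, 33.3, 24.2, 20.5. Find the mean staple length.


Formula: Mean = sum of lengths / count
Sum = 48.9 + 29.3 + 46.4 + 27.1 + 30.9 + 33.3 + 24.2 + 20.5
Sum = 260.6 mm
Mean = 260.6 / 8 = 32.58 mm

32.58 mm


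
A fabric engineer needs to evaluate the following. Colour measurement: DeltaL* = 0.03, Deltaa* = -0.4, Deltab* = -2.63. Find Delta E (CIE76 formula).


Formula: Delta E = sqrt(dL*^2 + da*^2 + db*^2)
Step 1: dL*^2 = 0.03^2 = 0.0009
Step 2: da*^2 = (-0.4)^2 = 0.16
Step 3: db*^2 = (-2.63)^2 = 6.9169
Step 4: Sum = 0.0009 + 0.16 + 6.9169 = 7.0778
Step 5: Delta E = sqrt(7.0778) = 2.66

2.66 Delta E


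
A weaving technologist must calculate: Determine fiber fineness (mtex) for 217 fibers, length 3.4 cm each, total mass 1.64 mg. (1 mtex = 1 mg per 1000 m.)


Formula: fineness (mtex) = mass (mg) / total length (km) = (mass_mg / total_length_m) * 1000
Step 1: Convert fiber length: 3.4 cm = 0.034 m
Step 2: Total fiber length = 217 * 0.034 = 7.378 m
Step 3: Linear density = 1.64 mg / 7.378 m = 0.2223 mg/m
Step 4: fineness = 0.2223 * 1000 = 222.3 mtex

222.3 mtex


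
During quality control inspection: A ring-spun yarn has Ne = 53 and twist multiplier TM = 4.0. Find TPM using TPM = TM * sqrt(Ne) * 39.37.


Formula: TPM = TM * sqrt(Ne) * 39.37
Step 1: sqrt(Ne) = sqrt(53) = 7.2801
Step 2: TM * sqrt(Ne) = 4.0 * 7.2801 = 29.1204
Step 3: TPM = 29.1204 * 39.37 = 1146 twists/m

1146 twists/m


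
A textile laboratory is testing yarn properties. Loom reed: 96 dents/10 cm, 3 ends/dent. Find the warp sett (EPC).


Formula: EPC = (dents per 10 cm * ends per dent) / 10
Step 1: Total ends per 10 cm = 96 * 3 = 288
Step 2: EPC = 288 / 10 = 28.8 ends/cm

28.8 ends/cm


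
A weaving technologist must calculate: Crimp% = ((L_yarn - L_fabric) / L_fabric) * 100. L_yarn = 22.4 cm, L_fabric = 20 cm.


Formula: Crimp% = ((L_yarn - L_fabric) / L_fabric) * 100
Step 1: Extension = 22.4 - 20 = 2.4 cm
Step 2: Crimp% = (2.4 / 20) * 100
Step 3: Crimp% = 0.12 * 100 = 12.0%

12.0%


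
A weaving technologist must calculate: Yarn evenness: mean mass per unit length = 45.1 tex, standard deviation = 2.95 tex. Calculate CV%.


Formula: CV% = (standard deviation / mean) * 100
Step 1: Ratio = 2.95 / 45.1 = 0.06541
Step 2: CV% = 0.06541 * 100 = 6.541% ≈ 6.5%

6.5%


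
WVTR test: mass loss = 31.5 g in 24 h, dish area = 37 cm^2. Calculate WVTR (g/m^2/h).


Formula: WVTR = mass_loss / (area * time)
Step 1: Convert area: 37 cm^2 = 0.0037 m^2
Step 2: WVTR = 31.5 g / (0.0037 m^2 * 24 h)
Step 3: WVTR = 31.5 / 0.0888 = 354.7 g/m^2/h

354.7 g/m^2/h


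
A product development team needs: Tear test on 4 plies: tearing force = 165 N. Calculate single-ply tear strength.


Formula: Per-ply strength = Total force / Number of plies
Per-ply = 165 N / 4
Per-ply = 41.25 N

41.25 N


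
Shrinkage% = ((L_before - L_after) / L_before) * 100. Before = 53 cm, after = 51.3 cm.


Formula: Shrinkage% = ((L_before - L_after) / L_before) * 100
Step 1: Shrinkage = 53 - 51.3 = 1.7 cm
Step 2: Shrinkage% = (1.7 / 53) * 100
Step 3: Shrinkage% = 0.032075 * 100 = 3.2075% ≈ 3.2%

3.2%


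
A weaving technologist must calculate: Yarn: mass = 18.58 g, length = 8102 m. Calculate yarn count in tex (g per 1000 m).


Formula: Tex = (mass_g / length_m) * 1000
Substituting: Tex = (18.58 / 8102) * 1000
Intermediate: 18.58 / 8102 = 0.00229326 g/m
Tex = 0.00229326 * 1000 = 2.29 tex

2.29 tex


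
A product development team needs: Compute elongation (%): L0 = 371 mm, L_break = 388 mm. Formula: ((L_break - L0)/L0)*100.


Formula: Elongation (%) = ((L_break - L0) / L0) * 100
Step 1: Extension = 388 - 371 = 17 mm
Step 2: Elongation = (17 / 371) * 100
Step 3: Elongation = 0.045822 * 100 = 4.5822% ≈ 4.6%

4.6%


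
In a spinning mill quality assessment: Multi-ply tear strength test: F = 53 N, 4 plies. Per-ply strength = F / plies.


Formula: Per-ply strength = Total force / Number of plies
Per-ply = 53 N / 4
Per-ply = 13.25 N

13.25 N


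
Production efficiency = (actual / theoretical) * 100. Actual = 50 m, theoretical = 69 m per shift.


Formula: Efficiency% = (Actual output / Theoretical output) * 100
Efficiency% = (50 / 69) * 100
Efficiency% = 0.724638 * 100 = 72.4638% ≈ 72.5%

72.5%


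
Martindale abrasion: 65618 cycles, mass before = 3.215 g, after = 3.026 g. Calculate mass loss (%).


Formula: Mass loss% = ((m_before - m_after) / m_before) * 100
Step 1: Mass loss = 3.215 - 3.026 = 0.189 g
Step 2: Ratio = 0.189 / 3.215 = 0.0587869
Step 3: Mass loss% = 0.0587869 * 100 = 5.87869% ≈ 5.88%

5.88%


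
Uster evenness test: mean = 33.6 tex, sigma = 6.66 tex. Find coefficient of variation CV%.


Formula: CV% = (standard deviation / mean) * 100
Step 1: Ratio = 6.66 / 33.6 = 0.198214
Step 2: CV% = 0.198214 * 100 = 19.8214% ≈ 19.8%

19.8%


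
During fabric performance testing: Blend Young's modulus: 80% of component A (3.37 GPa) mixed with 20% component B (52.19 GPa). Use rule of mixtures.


Formula: Blend property = (fraction_A * property_A) + (fraction_B * property_B)
Step 1: Contribution A = 80/100 * 3.37 GPa = 2.696 GPa
Step 2: Contribution B = 20/100 * 52.19 GPa = 10.438 GPa
Step 3: Blend Young's modulus = 2.696 + 10.438 = 13.134 GPa

13.134 GPa


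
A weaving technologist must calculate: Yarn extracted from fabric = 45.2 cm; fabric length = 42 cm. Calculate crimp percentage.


Formula: Crimp% = ((L_yarn - L_fabric) / L_fabric) * 100
Step 1: Extension = 45.2 - 42 = 3.2 cm
Step 2: Crimp% = (3.2 / 42) * 100
Step 3: Crimp% = 0.07619 * 100 = 7.619% ≈ 7.6%

7.6%


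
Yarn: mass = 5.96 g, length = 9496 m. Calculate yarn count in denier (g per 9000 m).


Formula: den = (mass_g / length_m) * 9000
Substituting: den = (5.96 / 9496) * 9000
Intermediate: 5.96 / 9496 = 0.00062763 g/m
den = 0.00062763 * 9000 = 5.6 denier

5.6 denier


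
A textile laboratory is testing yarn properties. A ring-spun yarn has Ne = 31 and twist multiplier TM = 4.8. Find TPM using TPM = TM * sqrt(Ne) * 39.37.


Formula: TPM = TM * sqrt(Ne) * 39.37
Step 1: sqrt(Ne) = sqrt(31) = 5.5678
Step 2: TM * sqrt(Ne) = 4.8 * 5.5678 = 26.7254
Step 3: TPM = 26.7254 * 39.37 = 1052 twists/m

1052 twists/m


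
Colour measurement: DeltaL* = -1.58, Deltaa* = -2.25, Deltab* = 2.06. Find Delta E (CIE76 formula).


Formula: Delta E = sqrt(dL*^2 + da*^2 + db*^2)
Step 1: dL*^2 = (-1.58)^2 = 2.4964
Step 2: da*^2 = (-2.25)^2 = 5.0625
Step 3: db*^2 = 2.06^2 = 4.2436
Step 4: Sum = 2.4964 + 5.0625 + 4.2436 = 11.8025
Step 5: Delta E = sqrt(11.8025) = 3.44

3.44 Delta E


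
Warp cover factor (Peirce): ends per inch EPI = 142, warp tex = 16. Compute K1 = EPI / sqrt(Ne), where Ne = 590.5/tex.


Formula: K1 = EPI / sqrt(Ne), with Ne = 590.5 / tex_warp
Step 1: Ne = 590.5 / 16 = 36.906
Step 2: sqrt(Ne) = sqrt(36.906) = 6.075
Step 3: K1 = 142 / 6.075 = 23.4

23.4


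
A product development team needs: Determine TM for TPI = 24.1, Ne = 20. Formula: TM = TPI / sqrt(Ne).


Formula: TM = TPI / sqrt(Ne)
Step 1: sqrt(Ne) = sqrt(20) = 4.4721
Step 2: TM = 24.1 / 4.4721 = 5.39

5.39 TM


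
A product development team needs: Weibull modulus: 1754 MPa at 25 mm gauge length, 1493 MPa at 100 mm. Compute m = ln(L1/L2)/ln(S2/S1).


Formula: m = ln(L1/L2) / ln(S2/S1)
Step 1: ln(L1/L2) = ln(25/100) = -1.38629
Step 2: S2/S1 = 1493/1754 = 0.8512
Step 3: ln(S2/S1) = ln(0.8512) = -0.16111
Step 4: m = -1.38629 / -0.16111 = 8.60

8.60 (Weibull m)


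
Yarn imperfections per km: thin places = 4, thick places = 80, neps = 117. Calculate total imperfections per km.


Formula: Total = thin places + thick places + neps
Total = 4 + 80 + 117
Total = 201 imperfections/km

201 imperfections/km


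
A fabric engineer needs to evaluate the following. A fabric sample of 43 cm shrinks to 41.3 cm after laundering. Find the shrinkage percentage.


Formula: Shrinkage% = ((L_before - L_after) / L_before) * 100
Step 1: Shrinkage = 43 - 41.3 = 1.7 cm
Step 2: Shrinkage% = (1.7 / 43) * 100
Step 3: Shrinkage% = 0.039535 * 100 = 3.9535% ≈ 4.0%

4.0%


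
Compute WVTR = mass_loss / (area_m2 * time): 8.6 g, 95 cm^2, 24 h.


Formula: WVTR = mass_loss / (area * time)
Step 1: Convert area: 95 cm^2 = 0.0095 m^2
Step 2: WVTR = 8.6 g / (0.0095 m^2 * 24 h)
Step 3: WVTR = 8.6 / 0.228 = 37.7 g/m^2/h

37.7 g/m^2/h


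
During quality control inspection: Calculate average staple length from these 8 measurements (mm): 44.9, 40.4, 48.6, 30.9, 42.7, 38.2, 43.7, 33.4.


Formula: Mean = sum of lengths / count
Sum = 44.9 + 40.4 + 48.6 + 30.9 + 42.7 + 38.2 + 43.7 + 33.4
Sum = 322.8 mm
Mean = 322.8 / 8 = 40.35 mm

40.35 mm


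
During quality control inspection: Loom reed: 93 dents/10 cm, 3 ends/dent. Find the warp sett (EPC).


Formula: EPC = (dents per 10 cm * ends per dent) / 10
Step 1: Total ends per 10 cm = 93 * 3 = 279
Step 2: EPC = 279 / 10 = 27.9 ends/cm

27.9 ends/cm


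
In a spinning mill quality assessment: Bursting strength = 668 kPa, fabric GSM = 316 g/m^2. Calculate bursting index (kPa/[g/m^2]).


Formula: Bursting Index = Bursting Strength / Fabric GSM
BI = 668 kPa / 316 g/m^2
BI = 2.114 kPa/(g/m^2)

2.114 kPa/(g/m^2)


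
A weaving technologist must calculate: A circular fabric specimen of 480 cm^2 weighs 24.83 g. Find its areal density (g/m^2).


Formula: GSM = mass_g / area_m2
Step 1: Convert area: 480 cm^2 = 480 / 10000 = 0.048 m^2
Step 2: GSM = 24.83 g / 0.048 m^2 = 517.3 g/m^2

517.3 g/m^2


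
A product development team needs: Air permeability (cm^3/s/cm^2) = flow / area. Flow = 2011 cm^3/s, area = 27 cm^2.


Formula: Air Permeability = Airflow / Test Area
AP = 2011 cm^3/s / 27 cm^2
AP = 74.5 cm^3/s/cm^2

74.5 cm^3/s/cm^2


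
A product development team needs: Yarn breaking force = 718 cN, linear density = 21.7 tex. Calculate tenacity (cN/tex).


Formula: Tenacity = Breaking force / Linear density
Tenacity = 718 cN / 21.7 tex
Tenacity = 33.09 cN/tex

33.09 cN/tex


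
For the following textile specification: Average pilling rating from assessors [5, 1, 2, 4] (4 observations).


Formula: Mean = sum / count
Sum = 5 + 1 + 2 + 4 = 12
Mean = 12 / 4 = 3.0

3.0


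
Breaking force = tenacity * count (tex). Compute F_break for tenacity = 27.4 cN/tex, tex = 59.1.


Formula: Breaking force = Tenacity * Linear density
F = 27.4 cN/tex * 59.1 tex
F = 1619.34 cN

1619.34 cN


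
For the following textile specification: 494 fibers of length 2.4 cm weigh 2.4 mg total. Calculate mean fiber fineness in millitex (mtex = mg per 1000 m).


Formula: fineness (mtex) = mass (mg) / total length (km) = (mass_mg / total_length_m) * 1000
Step 1: Convert fiber length: 2.4 cm = 0.024 m
Step 2: Total fiber length = 494 * 0.024 = 11.856 m
Step 3: Linear density = 2.4 mg / 11.856 m = 0.2024 mg/m
Step 4: fineness = 0.2024 * 1000 = 202.4 mtex

202.4 mtex


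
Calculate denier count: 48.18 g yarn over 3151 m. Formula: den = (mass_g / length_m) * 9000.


Formula: den = (mass_g / length_m) * 9000
Substituting: den = (48.18 / 3151) * 9000
Intermediate: 48.18 / 3151 = 0.01529038 g/m
den = 0.01529038 * 9000 = 137.6 denier

137.6 denier


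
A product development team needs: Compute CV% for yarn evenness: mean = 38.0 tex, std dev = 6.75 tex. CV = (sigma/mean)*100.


Formula: CV% = (standard deviation / mean) * 100
Step 1: Ratio = 6.75 / 38.0 = 0.177632
Step 2: CV% = 0.177632 * 100 = 17.7632% ≈ 17.8%

17.8%


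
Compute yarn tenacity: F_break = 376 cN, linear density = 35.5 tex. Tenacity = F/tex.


Formula: Tenacity = Breaking force / Linear density
Tenacity = 376 cN / 35.5 tex
Tenacity = 10.59 cN/tex

10.59 cN/tex


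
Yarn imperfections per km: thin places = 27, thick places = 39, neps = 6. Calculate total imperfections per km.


Formula: Total = thin places + thick places + neps
Total = 27 + 39 + 6
Total = 72 imperfections/km

72 imperfections/km


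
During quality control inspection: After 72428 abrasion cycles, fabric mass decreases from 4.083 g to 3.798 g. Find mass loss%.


Formula: Mass loss% = ((m_before - m_after) / m_before) * 100
Step 1: Mass loss = 4.083 - 3.798 = 0.285 g
Step 2: Ratio = 0.285 / 4.083 = 0.0698016
Step 3: Mass loss% = 0.0698016 * 100 = 6.98016% ≈ 6.98%

6.98%


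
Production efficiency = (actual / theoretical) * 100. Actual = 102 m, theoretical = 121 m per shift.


Formula: Efficiency% = (Actual output / Theoretical output) * 100
Efficiency% = (102 / 121) * 100
Efficiency% = 0.842975 * 100 = 84.2975% ≈ 84.3%

84.3%


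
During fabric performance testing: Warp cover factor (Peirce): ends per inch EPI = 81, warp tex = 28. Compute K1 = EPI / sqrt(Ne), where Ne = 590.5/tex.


Formula: K1 = EPI / sqrt(Ne), with Ne = 590.5 / tex_warp
Step 1: Ne = 590.5 / 28 = 21.089
Step 2: sqrt(Ne) = sqrt(21.089) = 4.5923
Step 3: K1 = 81 / 4.5923 = 17.6

17.6


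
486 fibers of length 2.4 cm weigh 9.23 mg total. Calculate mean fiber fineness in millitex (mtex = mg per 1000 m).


Formula: fineness (mtex) = mass (mg) / total length (km) = (mass_mg / total_length_m) * 1000
Step 1: Convert fiber length: 2.4 cm = 0.024 m
Step 2: Total fiber length = 486 * 0.024 = 11.664 m
Step 3: Linear density = 9.23 mg / 11.664 m = 0.7913 mg/m
Step 4: fineness = 0.7913 * 1000 = 791.3 mtex

791.3 mtex


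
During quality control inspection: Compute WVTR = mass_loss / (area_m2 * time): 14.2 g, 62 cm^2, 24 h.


Formula: WVTR = mass_loss / (area * time)
Step 1: Convert area: 62 cm^2 = 0.0062 m^2
Step 2: WVTR = 14.2 g / (0.0062 m^2 * 24 h)
Step 3: WVTR = 14.2 / 0.1488 = 95.4 g/m^2/h

95.4 g/m^2/h


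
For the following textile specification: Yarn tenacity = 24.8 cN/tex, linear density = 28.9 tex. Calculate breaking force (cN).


Formula: Breaking force = Tenacity * Linear density
F = 24.8 cN/tex * 28.9 tex
F = 716.72 cN

716.72 cN


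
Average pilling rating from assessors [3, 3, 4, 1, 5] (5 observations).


Formula: Mean = sum / count
Sum = 3 + 3 + 4 + 1 + 5 = 16
Mean = 16 / 5 = 3.2

3.2


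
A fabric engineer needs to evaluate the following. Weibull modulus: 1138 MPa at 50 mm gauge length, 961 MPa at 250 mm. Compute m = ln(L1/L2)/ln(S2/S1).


Formula: m = ln(L1/L2) / ln(S2/S1)
Step 1: ln(L1/L2) = ln(50/250) = -1.60944
Step 2: S2/S1 = 961/1138 = 0.84446
Step 3: ln(S2/S1) = ln(0.84446) = -0.16906
Step 4: m = -1.60944 / -0.16906 = 9.52

9.52 (Weibull m)


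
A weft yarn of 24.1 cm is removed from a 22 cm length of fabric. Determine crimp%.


Formula: Crimp% = ((L_yarn - L_fabric) / L_fabric) * 100
Step 1: Extension = 24.1 - 22 = 2.1 cm
Step 2: Crimp% = (2.1 / 22) * 100
Step 3: Crimp% = 0.095455 * 100 = 9.5455% ≈ 9.5%

9.5%


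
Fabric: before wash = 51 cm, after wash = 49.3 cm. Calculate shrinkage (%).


Formula: Shrinkage% = ((L_before - L_after) / L_before) * 100
Step 1: Shrinkage = 51 - 49.3 = 1.7 cm
Step 2: Shrinkage% = (1.7 / 51) * 100
Step 3: Shrinkage% = 0.033333 * 100 = 3.3333% ≈ 3.3%

3.3%


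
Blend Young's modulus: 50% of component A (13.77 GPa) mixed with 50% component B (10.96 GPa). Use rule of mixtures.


Formula: Blend property = (fraction_A * property_A) + (fraction_B * property_B)
Step 1: Contribution A = 50/100 * 13.77 GPa = 6.885 GPa
Step 2: Contribution B = 50/100 * 10.96 GPa = 5.48 GPa
Step 3: Blend Young's modulus = 6.885 + 5.48 = 12.365 GPa

12.365 GPa


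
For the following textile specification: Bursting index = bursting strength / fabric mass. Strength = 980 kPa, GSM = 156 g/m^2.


Formula: Bursting Index = Bursting Strength / Fabric GSM
BI = 980 kPa / 156 g/m^2
BI = 6.282 kPa/(g/m^2)

6.282 kPa/(g/m^2)


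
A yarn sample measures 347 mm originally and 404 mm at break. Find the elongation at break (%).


Formula: Elongation (%) = ((L_break - L0) / L0) * 100
Step 1: Extension = 404 - 347 = 57 mm
Step 2: Elongation = (57 / 347) * 100
Step 3: Elongation = 0.164265 * 100 = 16.4265% ≈ 16.4%

16.4%


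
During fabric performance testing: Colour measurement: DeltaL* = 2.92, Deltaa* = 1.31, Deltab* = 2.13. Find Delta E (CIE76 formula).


Formula: Delta E = sqrt(dL*^2 + da*^2 + db*^2)
Step 1: dL*^2 = 2.92^2 = 8.5264
Step 2: da*^2 = 1.31^2 = 1.7161
Step 3: db*^2 = 2.13^2 = 4.5369
Step 4: Sum = 8.5264 + 1.7161 + 4.5369 = 14.7794
Step 5: Delta E = sqrt(14.7794) = 3.84

3.84 Delta E


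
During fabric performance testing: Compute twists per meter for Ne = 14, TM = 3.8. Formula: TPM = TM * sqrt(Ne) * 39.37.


Formula: TPM = TM * sqrt(Ne) * 39.37
Step 1: sqrt(Ne) = sqrt(14) = 3.7417
Step 2: TM * sqrt(Ne) = 3.8 * 3.7417 = 14.2185
Step 3: TPM = 14.2185 * 39.37 = 560 twists/m

560 twists/m


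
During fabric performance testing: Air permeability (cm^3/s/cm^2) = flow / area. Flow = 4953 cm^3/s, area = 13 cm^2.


Formula: Air Permeability = Airflow / Test Area
AP = 4953 cm^3/s / 13 cm^2
AP = 381.0 cm^3/s/cm^2

381.0 cm^3/s/cm^2


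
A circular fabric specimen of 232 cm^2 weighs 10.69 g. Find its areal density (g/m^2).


Formula: GSM = mass_g / area_m2
Step 1: Convert area: 232 cm^2 = 232 / 10000 = 0.0232 m^2
Step 2: GSM = 10.69 g / 0.0232 m^2 = 460.8 g/m^2

460.8 g/m^2


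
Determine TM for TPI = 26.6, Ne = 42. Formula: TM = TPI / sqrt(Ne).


Formula: TM = TPI / sqrt(Ne)
Step 1: sqrt(Ne) = sqrt(42) = 6.4807
Step 2: TM = 26.6 / 6.4807 = 4.10

4.10 TM


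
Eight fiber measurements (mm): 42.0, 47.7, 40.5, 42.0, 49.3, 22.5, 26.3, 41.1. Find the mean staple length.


Formula: Mean = sum of lengths / count
Sum = 42.0 + 47.7 + 40.5 + 42.0 + 49.3 + 22.5 + 26.3 + 41.1
Sum = 311.4 mm
Mean = 311.4 / 8 = 38.93 mm

38.93 mm


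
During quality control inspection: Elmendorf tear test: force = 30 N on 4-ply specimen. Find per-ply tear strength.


Formula: Per-ply strength = Total force / Number of plies
Per-ply = 30 N / 4
Per-ply = 7.5 N

7.5 N


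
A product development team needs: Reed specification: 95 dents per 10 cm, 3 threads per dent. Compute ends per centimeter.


Formula: EPC = (dents per 10 cm * ends per dent) / 10
Step 1: Total ends per 10 cm = 95 * 3 = 285
Step 2: EPC = 285 / 10 = 28.5 ends/cm

28.5 ends/cm


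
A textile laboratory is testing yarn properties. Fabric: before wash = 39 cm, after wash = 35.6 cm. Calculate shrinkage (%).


Formula: Shrinkage% = ((L_before - L_after) / L_before) * 100
Step 1: Shrinkage = 39 - 35.6 = 3.4 cm
Step 2: Shrinkage% = (3.4 / 39) * 100
Step 3: Shrinkage% = 0.087179 * 100 = 8.7179% ≈ 8.7%

8.7%


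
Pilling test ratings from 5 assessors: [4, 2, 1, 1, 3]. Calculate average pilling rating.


Formula: Mean = sum / count
Sum = 4 + 2 + 1 + 1 + 3 = 11
Mean = 11 / 5 = 2.2

2.2


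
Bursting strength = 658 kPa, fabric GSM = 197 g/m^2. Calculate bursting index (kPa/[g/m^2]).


Formula: Bursting Index = Bursting Strength / Fabric GSM
BI = 658 kPa / 197 g/m^2
BI = 3.340 kPa/(g/m^2)

3.340 kPa/(g/m^2)


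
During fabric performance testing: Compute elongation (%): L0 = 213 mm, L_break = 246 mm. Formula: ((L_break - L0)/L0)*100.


Formula: Elongation (%) = ((L_break - L0) / L0) * 100
Step 1: Extension = 246 - 213 = 33 mm
Step 2: Elongation = (33 / 213) * 100
Step 3: Elongation = 0.15493 * 100 = 15.493% ≈ 15.5%

15.5%


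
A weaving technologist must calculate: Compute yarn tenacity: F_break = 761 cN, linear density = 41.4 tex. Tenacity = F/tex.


Formula: Tenacity = Breaking force / Linear density
Tenacity = 761 cN / 41.4 tex
Tenacity = 18.38 cN/tex

18.38 cN/tex


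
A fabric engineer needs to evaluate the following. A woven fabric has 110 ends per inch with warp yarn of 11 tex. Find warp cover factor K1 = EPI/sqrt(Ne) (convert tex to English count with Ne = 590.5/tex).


Formula: K1 = EPI / sqrt(Ne), with Ne = 590.5 / tex_warp
Step 1: Ne = 590.5 / 11 = 53.682
Step 2: sqrt(Ne) = sqrt(53.682) = 7.3268
Step 3: K1 = 110 / 7.3268 = 15.0

15.0


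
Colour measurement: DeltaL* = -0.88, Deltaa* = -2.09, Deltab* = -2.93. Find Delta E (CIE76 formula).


Formula: Delta E = sqrt(dL*^2 + da*^2 + db*^2)
Step 1: dL*^2 = (-0.88)^2 = 0.7744
Step 2: da*^2 = (-2.09)^2 = 4.3681
Step 3: db*^2 = (-2.93)^2 = 8.5849
Step 4: Sum = 0.7744 + 4.3681 + 8.5849 = 13.7274
Step 5: Delta E = sqrt(13.7274) = 3.71

3.71 Delta E


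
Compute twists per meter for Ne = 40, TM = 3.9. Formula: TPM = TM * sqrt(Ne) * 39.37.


Formula: TPM = TM * sqrt(Ne) * 39.37
Step 1: sqrt(Ne) = sqrt(40) = 6.3246
Step 2: TM * sqrt(Ne) = 3.9 * 6.3246 = 24.6659
Step 3: TPM = 24.6659 * 39.37 = 971 twists/m

971 twists/m


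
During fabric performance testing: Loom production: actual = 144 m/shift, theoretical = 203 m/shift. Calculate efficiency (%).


Formula: Efficiency% = (Actual output / Theoretical output) * 100
Efficiency% = (144 / 203) * 100
Efficiency% = 0.70936 * 100 = 70.936% ≈ 70.9%

70.9%


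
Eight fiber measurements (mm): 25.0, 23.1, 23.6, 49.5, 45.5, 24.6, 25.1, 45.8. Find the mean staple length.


Formula: Mean = sum of lengths / count
Sum = 25.0 + 23.1 + 23.6 + 49.5 + 45.5 + 24.6 + 25.1 + 45.8
Sum = 262.2 mm
Mean = 262.2 / 8 = 32.78 mm

32.78 mm


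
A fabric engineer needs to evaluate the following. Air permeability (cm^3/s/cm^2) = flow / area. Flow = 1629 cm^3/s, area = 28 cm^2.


Formula: Air Permeability = Airflow / Test Area
AP = 1629 cm^3/s / 28 cm^2
AP = 58.2 cm^3/s/cm^2

58.2 cm^3/s/cm^2


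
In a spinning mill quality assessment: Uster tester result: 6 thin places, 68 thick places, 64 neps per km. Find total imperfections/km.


Formula: Total = thin places + thick places + neps
Total = 6 + 68 + 64
Total = 138 imperfections/km

138 imperfections/km


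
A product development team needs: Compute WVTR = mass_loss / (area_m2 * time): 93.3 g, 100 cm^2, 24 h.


Formula: WVTR = mass_loss / (area * time)
Step 1: Convert area: 100 cm^2 = 0.01 m^2
Step 2: WVTR = 93.3 g / (0.01 m^2 * 24 h)
Step 3: WVTR = 93.3 / 0.24 = 388.8 g/m^2/h

388.8 g/m^2/h


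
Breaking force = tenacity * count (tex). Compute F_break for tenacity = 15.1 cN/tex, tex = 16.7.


Formula: Breaking force = Tenacity * Linear density
F = 15.1 cN/tex * 16.7 tex
F = 252.17 cN

252.17 cN


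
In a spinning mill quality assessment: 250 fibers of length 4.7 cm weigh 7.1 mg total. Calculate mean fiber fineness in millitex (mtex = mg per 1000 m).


Formula: fineness (mtex) = mass (mg) / total length (km) = (mass_mg / total_length_m) * 1000
Step 1: Convert fiber length: 4.7 cm = 0.047 m
Step 2: Total fiber length = 250 * 0.047 = 11.75 m
Step 3: Linear density = 7.1 mg / 11.75 m = 0.6043 mg/m
Step 4: fineness = 0.6043 * 1000 = 604.3 mtex

604.3 mtex


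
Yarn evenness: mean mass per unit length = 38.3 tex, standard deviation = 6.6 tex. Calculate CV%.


Formula: CV% = (standard deviation / mean) * 100
Step 1: Ratio = 6.6 / 38.3 = 0.172324
Step 2: CV% = 0.172324 * 100 = 17.2324% ≈ 17.2%

17.2%


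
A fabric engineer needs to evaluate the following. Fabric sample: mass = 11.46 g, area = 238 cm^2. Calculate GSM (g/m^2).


Formula: GSM = mass_g / area_m2
Step 1: Convert area: 238 cm^2 = 238 / 10000 = 0.0238 m^2
Step 2: GSM = 11.46 g / 0.0238 m^2 = 481.5 g/m^2

481.5 g/m^2


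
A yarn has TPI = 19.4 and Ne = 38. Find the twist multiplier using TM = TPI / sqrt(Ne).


Formula: TM = TPI / sqrt(Ne)
Step 1: sqrt(Ne) = sqrt(38) = 6.1644
Step 2: TM = 19.4 / 6.1644 = 3.15

3.15 TM


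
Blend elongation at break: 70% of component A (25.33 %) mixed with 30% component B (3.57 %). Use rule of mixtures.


Formula: Blend property = (fraction_A * property_A) + (fraction_B * property_B)
Step 1: Contribution A = 70/100 * 25.33 % = 17.731 %
Step 2: Contribution B = 30/100 * 3.57 % = 1.071 %
Step 3: Blend elongation at break = 17.731 + 1.071 = 18.802 %

18.802 %


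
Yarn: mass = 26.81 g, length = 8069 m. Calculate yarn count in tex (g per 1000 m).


Formula: Tex = (mass_g / length_m) * 1000
Substituting: Tex = (26.81 / 8069) * 1000
Intermediate: 26.81 / 8069 = 0.00332259 g/m
Tex = 0.00332259 * 1000 = 3.32 tex

3.32 tex


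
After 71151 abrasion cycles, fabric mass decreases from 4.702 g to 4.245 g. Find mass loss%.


Formula: Mass loss% = ((m_before - m_after) / m_before) * 100
Step 1: Mass loss = 4.702 - 4.245 = 0.457 g
Step 2: Ratio = 0.457 / 4.702 = 0.0971927
Step 3: Mass loss% = 0.0971927 * 100 = 9.71927% ≈ 9.72%

9.72%


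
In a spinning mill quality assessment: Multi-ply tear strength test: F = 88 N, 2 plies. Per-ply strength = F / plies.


Formula: Per-ply strength = Total force / Number of plies
Per-ply = 88 N / 2
Per-ply = 44 N

44 N


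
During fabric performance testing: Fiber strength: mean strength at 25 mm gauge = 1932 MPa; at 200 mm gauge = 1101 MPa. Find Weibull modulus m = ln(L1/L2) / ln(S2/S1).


Formula: m = ln(L1/L2) / ln(S2/S1)
Step 1: ln(L1/L2) = ln(25/200) = -2.07944
Step 2: S2/S1 = 1101/1932 = 0.56988
Step 3: ln(S2/S1) = ln(0.56988) = -0.56233
Step 4: m = -2.07944 / -0.56233 = 3.70

3.70 (Weibull m)


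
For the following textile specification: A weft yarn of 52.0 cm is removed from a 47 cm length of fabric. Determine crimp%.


Formula: Crimp% = ((L_yarn - L_fabric) / L_fabric) * 100
Step 1: Extension = 52.0 - 47 = 5.0 cm
Step 2: Crimp% = (5.0 / 47) * 100
Step 3: Crimp% = 0.106383 * 100 = 10.6383% ≈ 10.6%

10.6%


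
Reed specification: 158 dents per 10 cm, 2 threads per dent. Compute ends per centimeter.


Formula: EPC = (dents per 10 cm * ends per dent) / 10
Step 1: Total ends per 10 cm = 158 * 2 = 316
Step 2: EPC = 316 / 10 = 31.6 ends/cm

31.6 ends/cm


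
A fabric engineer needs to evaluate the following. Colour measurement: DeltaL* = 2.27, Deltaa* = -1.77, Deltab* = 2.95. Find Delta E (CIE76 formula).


Formula: Delta E = sqrt(dL*^2 + da*^2 + db*^2)
Step 1: dL*^2 = 2.27^2 = 5.1529
Step 2: da*^2 = (-1.77)^2 = 3.1329
Step 3: db*^2 = 2.95^2 = 8.7025
Step 4: Sum = 5.1529 + 3.1329 + 8.7025 = 16.9883
Step 5: Delta E = sqrt(16.9883) = 4.12

4.12 Delta E


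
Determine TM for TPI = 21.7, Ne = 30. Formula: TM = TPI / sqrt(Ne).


Formula: TM = TPI / sqrt(Ne)
Step 1: sqrt(Ne) = sqrt(30) = 5.4772
Step 2: TM = 21.7 / 5.4772 = 3.96

3.96 TM


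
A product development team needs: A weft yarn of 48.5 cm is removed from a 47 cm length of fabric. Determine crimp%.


Formula: Crimp% = ((L_yarn - L_fabric) / L_fabric) * 100
Step 1: Extension = 48.5 - 47 = 1.5 cm
Step 2: Crimp% = (1.5 / 47) * 100
Step 3: Crimp% = 0.031915 * 100 = 3.1915% ≈ 3.2%

3.2%


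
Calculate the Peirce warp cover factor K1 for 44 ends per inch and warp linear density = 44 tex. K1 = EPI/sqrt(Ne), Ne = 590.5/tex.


Formula: K1 = EPI / sqrt(Ne), with Ne = 590.5 / tex_warp
Step 1: Ne = 590.5 / 44 = 13.42
Step 2: sqrt(Ne) = sqrt(13.42) = 3.6633
Step 3: K1 = 44 / 3.6633 = 12.0

12.0


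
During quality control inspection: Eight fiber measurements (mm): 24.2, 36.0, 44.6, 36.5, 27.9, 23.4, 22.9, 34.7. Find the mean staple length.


Formula: Mean = sum of lengths / count
Sum = 24.2 + 36.0 + 44.6 + 36.5 + 27.9 + 23.4 + 22.9 + 34.7
Sum = 250.2 mm
Mean = 250.2 / 8 = 31.28 mm

31.28 mm


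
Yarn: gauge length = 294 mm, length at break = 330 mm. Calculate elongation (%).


Formula: Elongation (%) = ((L_break - L0) / L0) * 100
Step 1: Extension = 330 - 294 = 36 mm
Step 2: Elongation = (36 / 294) * 100
Step 3: Elongation = 0.122449 * 100 = 12.2449% ≈ 12.2%

12.2%


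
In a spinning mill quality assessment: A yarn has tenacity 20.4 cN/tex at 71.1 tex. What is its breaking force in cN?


Formula: Breaking force = Tenacity * Linear density
F = 20.4 cN/tex * 71.1 tex
F = 1450.44 cN

1450.44 cN


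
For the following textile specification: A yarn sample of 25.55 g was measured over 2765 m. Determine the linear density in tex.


Formula: Tex = (mass_g / length_m) * 1000
Substituting: Tex = (25.55 / 2765) * 1000
Intermediate: 25.55 / 2765 = 0.00924051 g/m
Tex = 0.00924051 * 1000 = 9.24 tex

9.24 tex


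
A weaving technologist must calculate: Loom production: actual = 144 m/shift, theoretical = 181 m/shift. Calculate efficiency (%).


Formula: Efficiency% = (Actual output / Theoretical output) * 100
Efficiency% = (144 / 181) * 100
Efficiency% = 0.79558 * 100 = 79.558% ≈ 79.6%

79.6%


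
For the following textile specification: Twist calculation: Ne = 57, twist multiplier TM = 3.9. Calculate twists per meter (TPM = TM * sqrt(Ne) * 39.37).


Formula: TPM = TM * sqrt(Ne) * 39.37
Step 1: sqrt(Ne) = sqrt(57) = 7.5498
Step 2: TM * sqrt(Ne) = 3.9 * 7.5498 = 29.4442
Step 3: TPM = 29.4442 * 39.37 = 1159 twists/m

1159 twists/m


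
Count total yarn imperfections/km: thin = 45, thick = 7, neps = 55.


Formula: Total = thin places + thick places + neps
Total = 45 + 7 + 55
Total = 107 imperfections/km

107 imperfections/km


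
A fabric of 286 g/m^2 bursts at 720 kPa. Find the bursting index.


Formula: Bursting Index = Bursting Strength / Fabric GSM
BI = 720 kPa / 286 g/m^2
BI = 2.517 kPa/(g/m^2)

2.517 kPa/(g/m^2)


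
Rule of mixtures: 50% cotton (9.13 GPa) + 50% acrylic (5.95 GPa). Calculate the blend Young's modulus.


Formula: Blend property = (fraction_A * property_A) + (fraction_B * property_B)
Step 1: Contribution A = 50/100 * 9.13 GPa = 4.565 GPa
Step 2: Contribution B = 50/100 * 5.95 GPa = 2.975 GPa
Step 3: Blend Young's modulus = 4.565 + 2.975 = 7.54 GPa

7.54 GPa


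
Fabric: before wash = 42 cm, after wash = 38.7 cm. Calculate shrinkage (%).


Formula: Shrinkage% = ((L_before - L_after) / L_before) * 100
Step 1: Shrinkage = 42 - 38.7 = 3.3 cm
Step 2: Shrinkage% = (3.3 / 42) * 100
Step 3: Shrinkage% = 0.078571 * 100 = 7.8571% ≈ 7.9%

7.9%


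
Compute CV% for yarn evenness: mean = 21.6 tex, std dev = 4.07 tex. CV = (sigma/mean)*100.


Formula: CV% = (standard deviation / mean) * 100
Step 1: Ratio = 4.07 / 21.6 = 0.188426
Step 2: CV% = 0.188426 * 100 = 18.8426% ≈ 18.8%

18.8%


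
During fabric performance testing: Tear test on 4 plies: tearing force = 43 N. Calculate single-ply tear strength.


Formula: Per-ply strength = Total force / Number of plies
Per-ply = 43 N / 4
Per-ply = 10.75 N

10.75 N


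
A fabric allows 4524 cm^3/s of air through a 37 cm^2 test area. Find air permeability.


Formula: Air Permeability = Airflow / Test Area
AP = 4524 cm^3/s / 37 cm^2
AP = 122.3 cm^3/s/cm^2

122.3 cm^3/s/cm^2


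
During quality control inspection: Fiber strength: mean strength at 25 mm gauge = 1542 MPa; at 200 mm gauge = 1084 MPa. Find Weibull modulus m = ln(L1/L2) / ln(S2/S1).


Formula: m = ln(L1/L2) / ln(S2/S1)
Step 1: ln(L1/L2) = ln(25/200) = -2.07944
Step 2: S2/S1 = 1084/1542 = 0.70298
Step 3: ln(S2/S1) = ln(0.70298) = -0.35243
Step 4: m = -2.07944 / -0.35243 = 5.90

5.90 (Weibull m)


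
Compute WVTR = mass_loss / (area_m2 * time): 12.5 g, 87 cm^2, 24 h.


Formula: WVTR = mass_loss / (area * time)
Step 1: Convert area: 87 cm^2 = 0.0087 m^2
Step 2: WVTR = 12.5 g / (0.0087 m^2 * 24 h)
Step 3: WVTR = 12.5 / 0.2088 = 59.9 g/m^2/h

59.9 g/m^2/h


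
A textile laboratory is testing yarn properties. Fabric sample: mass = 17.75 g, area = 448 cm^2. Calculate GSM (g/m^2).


Formula: GSM = mass_g / area_m2
Step 1: Convert area: 448 cm^2 = 448 / 10000 = 0.0448 m^2
Step 2: GSM = 17.75 g / 0.0448 m^2 = 396.2 g/m^2

396.2 g/m^2


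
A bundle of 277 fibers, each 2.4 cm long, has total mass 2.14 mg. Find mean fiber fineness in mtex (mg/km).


Formula: fineness (mtex) = mass (mg) / total length (km) = (mass_mg / total_length_m) * 1000
Step 1: Convert fiber length: 2.4 cm = 0.024 m
Step 2: Total fiber length = 277 * 0.024 = 6.648 m
Step 3: Linear density = 2.14 mg / 6.648 m = 0.3219 mg/m
Step 4: fineness = 0.3219 * 1000 = 321.9 mtex

321.9 mtex


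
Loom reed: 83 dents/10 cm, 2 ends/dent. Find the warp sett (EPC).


Formula: EPC = (dents per 10 cm * ends per dent) / 10
Step 1: Total ends per 10 cm = 83 * 2 = 166
Step 2: EPC = 166 / 10 = 16.6 ends/cm

16.6 ends/cm


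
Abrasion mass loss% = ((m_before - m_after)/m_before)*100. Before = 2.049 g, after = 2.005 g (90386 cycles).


Formula: Mass loss% = ((m_before - m_after) / m_before) * 100
Step 1: Mass loss = 2.049 - 2.005 = 0.044 g
Step 2: Ratio = 0.044 / 2.049 = 0.0214739
Step 3: Mass loss% = 0.0214739 * 100 = 2.14739% ≈ 2.15%

2.15%


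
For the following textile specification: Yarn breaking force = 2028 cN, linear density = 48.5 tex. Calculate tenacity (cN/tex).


Formula: Tenacity = Breaking force / Linear density
Tenacity = 2028 cN / 48.5 tex
Tenacity = 41.81 cN/tex

41.81 cN/tex


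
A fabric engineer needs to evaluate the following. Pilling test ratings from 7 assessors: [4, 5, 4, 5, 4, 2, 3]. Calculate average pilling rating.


Formula: Mean = sum / count
Sum = 4 + 5 + 4 + 5 + 4 + 2 + 3 = 27
Mean = 27 / 7 = 3.9

3.9


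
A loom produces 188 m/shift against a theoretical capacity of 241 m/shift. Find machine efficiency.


Formula: Efficiency% = (Actual output / Theoretical output) * 100
Efficiency% = (188 / 241) * 100
Efficiency% = 0.780083 * 100 = 78.0083% ≈ 78.0%

78.0%


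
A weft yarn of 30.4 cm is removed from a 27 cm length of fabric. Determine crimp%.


Formula: Crimp% = ((L_yarn - L_fabric) / L_fabric) * 100
Step 1: Extension = 30.4 - 27 = 3.4 cm
Step 2: Crimp% = (3.4 / 27) * 100
Step 3: Crimp% = 0.125926 * 100 = 12.5926% ≈ 12.6%

12.6%


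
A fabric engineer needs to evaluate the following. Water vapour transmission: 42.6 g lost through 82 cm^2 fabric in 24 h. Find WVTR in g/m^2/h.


Formula: WVTR = mass_loss / (area * time)
Step 1: Convert area: 82 cm^2 = 0.0082 m^2
Step 2: WVTR = 42.6 g / (0.0082 m^2 * 24 h)
Step 3: WVTR = 42.6 / 0.1968 = 216.5 g/m^2/h

216.5 g/m^2/h


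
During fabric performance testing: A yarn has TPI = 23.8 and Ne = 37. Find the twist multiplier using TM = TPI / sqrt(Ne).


Formula: TM = TPI / sqrt(Ne)
Step 1: sqrt(Ne) = sqrt(37) = 6.0828
Step 2: TM = 23.8 / 6.0828 = 3.91

3.91 TM


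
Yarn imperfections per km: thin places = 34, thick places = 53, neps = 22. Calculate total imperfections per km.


Formula: Total = thin places + thick places + neps
Total = 34 + 53 + 22
Total = 109 imperfections/km

109 imperfections/km


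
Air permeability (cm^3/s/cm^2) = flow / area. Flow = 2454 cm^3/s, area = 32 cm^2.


Formula: Air Permeability = Airflow / Test Area
AP = 2454 cm^3/s / 32 cm^2
AP = 76.7 cm^3/s/cm^2

76.7 cm^3/s/cm^2


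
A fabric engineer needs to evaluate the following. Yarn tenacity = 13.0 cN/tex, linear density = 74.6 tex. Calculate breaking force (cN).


Formula: Breaking force = Tenacity * Linear density
F = 13.0 cN/tex * 74.6 tex
F = 969.80 cN

969.80 cN


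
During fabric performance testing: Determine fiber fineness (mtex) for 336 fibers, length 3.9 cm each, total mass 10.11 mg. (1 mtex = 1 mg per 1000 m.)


Formula: fineness (mtex) = mass (mg) / total length (km) = (mass_mg / total_length_m) * 1000
Step 1: Convert fiber length: 3.9 cm = 0.039 m
Step 2: Total fiber length = 336 * 0.039 = 13.104 m
Step 3: Linear density = 10.11 mg / 13.104 m = 0.7715 mg/m
Step 4: fineness = 0.7715 * 1000 = 771.5 mtex

771.5 mtex


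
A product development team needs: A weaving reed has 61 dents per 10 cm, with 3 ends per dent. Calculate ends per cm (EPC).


Formula: EPC = (dents per 10 cm * ends per dent) / 10
Step 1: Total ends per 10 cm = 61 * 3 = 183
Step 2: EPC = 183 / 10 = 18.3 ends/cm

18.3 ends/cm


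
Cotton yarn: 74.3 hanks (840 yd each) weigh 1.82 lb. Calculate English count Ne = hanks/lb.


Formula: Ne = hanks / mass_lb
Substituting: Ne = 74.3 / 1.82
Ne = 40.8

40.8 Ne


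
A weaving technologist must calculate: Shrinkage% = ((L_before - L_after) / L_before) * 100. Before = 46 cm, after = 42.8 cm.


Formula: Shrinkage% = ((L_before - L_after) / L_before) * 100
Step 1: Shrinkage = 46 - 42.8 = 3.2 cm
Step 2: Shrinkage% = (3.2 / 46) * 100
Step 3: Shrinkage% = 0.069565 * 100 = 6.9565% ≈ 7.0%

7.0%


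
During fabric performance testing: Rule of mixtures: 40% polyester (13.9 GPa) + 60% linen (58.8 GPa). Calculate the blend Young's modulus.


Formula: Blend property = (fraction_A * property_A) + (fraction_B * property_B)
Step 1: Contribution A = 40/100 * 13.9 GPa = 5.56 GPa
Step 2: Contribution B = 60/100 * 58.8 GPa = 35.28 GPa
Step 3: Blend Young's modulus = 5.56 + 35.28 = 40.84 GPa

40.84 GPa
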